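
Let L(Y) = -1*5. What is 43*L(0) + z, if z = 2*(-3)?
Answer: -221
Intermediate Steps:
z = -6
L(Y) = -5
43*L(0) + z = 43*(-5) - 6 = -215 - 6 = -221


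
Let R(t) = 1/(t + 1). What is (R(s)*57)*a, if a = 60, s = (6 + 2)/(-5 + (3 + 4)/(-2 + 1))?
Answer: 10260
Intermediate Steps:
s = -⅔ (s = 8/(-5 + 7/(-1)) = 8/(-5 + 7*(-1)) = 8/(-5 - 7) = 8/(-12) = 8*(-1/12) = -⅔ ≈ -0.66667)
R(t) = 1/(1 + t)
(R(s)*57)*a = (57/(1 - ⅔))*60 = (57/(⅓))*60 = (3*57)*60 = 171*60 = 10260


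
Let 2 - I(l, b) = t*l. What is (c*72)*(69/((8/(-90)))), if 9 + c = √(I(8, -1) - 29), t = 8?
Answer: 503010 - 55890*I*√91 ≈ 5.0301e+5 - 5.3316e+5*I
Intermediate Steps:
I(l, b) = 2 - 8*l
c = -9 + I*√91 (c = -9 + √((2 - 8*8) - 29) = -9 + √((2 - 64) - 29) = -9 + √(-62 - 29) = -9 + √(-91) = -9 + I*√91 ≈ -9.0 + 9.5394*I)
(c*72)*(69/((8/(-90)))) = ((-9 + I*√91)*72)*(69/((8/(-90)))) = (-648 + 72*I*√91)*(69/((8*(-1/90)))) = (-648 + 72*I*√91)*(69/(-4/45)) = (-648 + 72*I*√91)*(69*(-45/4)) = (-648 + 72*I*√91)*(-3105/4) = 503010 - 55890*I*√91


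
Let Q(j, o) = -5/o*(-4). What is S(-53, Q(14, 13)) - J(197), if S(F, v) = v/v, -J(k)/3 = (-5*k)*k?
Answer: -582134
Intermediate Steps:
Q(j, o) = 20/o
J(k) = 15*k**2 (J(k) = -3*(-5*k)*k = -(-15)*k**2 = 15*k**2)
S(F, v) = 1
S(-53, Q(14, 13)) - J(197) = 1 - 15*197**2 = 1 - 15*38809 = 1 - 1*582135 = 1 - 582135 = -582134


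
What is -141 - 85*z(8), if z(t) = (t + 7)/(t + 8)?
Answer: -3531/16 ≈ -220.69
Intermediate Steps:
z(t) = (7 + t)/(8 + t)
-141 - 85*z(8) = -141 - 85*(7 + 8)/(8 + 8) = -141 - 85*15/16 = -141 - 1275/16 = -3531/16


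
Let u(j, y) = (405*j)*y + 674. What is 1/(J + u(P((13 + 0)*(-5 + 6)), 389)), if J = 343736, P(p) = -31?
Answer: -1/4539485 ≈ -2.2029e-7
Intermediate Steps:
u(j, y) = 674 + 405*j*y (u(j, y) = 405*j*y + 674 = 674 + 405*j*y)
1/(J + u(P((13 + 0)*(-5 + 6)), 389)) = 1/(343736 + (674 + 405*(-31)*389)) = 1/(343736 + (674 - 4883895)) = 1/(343736 - 4883221) = 1/(-4539485) = -1/4539485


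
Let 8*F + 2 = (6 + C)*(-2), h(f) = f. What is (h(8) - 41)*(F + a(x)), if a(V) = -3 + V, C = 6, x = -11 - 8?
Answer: 3333/4 ≈ 833.25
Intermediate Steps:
x = -19
F = -13/4 (F = -1/4 + ((6 + 6)*(-2))/8 = -1/4 + (12*(-2))/8 = -1/4 + (1/8)*(-24) = -1/4 - 3 = -13/4 ≈ -3.2500)
(h(8) - 41)*(F + a(x)) = (8 - 41)*(-13/4 + (-3 - 19)) = -33*(-13/4 - 22) = -33*(-101/4) = 3333/4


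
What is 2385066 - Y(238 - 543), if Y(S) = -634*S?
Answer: 2191696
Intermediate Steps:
2385066 - Y(238 - 543) = 2385066 - (-634)*(238 - 543) = 2385066 - (-634)*(-305) = 2385066 - 1*193370 = 2385066 - 193370 = 2191696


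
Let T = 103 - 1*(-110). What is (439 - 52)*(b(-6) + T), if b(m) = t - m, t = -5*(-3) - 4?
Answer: 89010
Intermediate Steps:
t = 11 (t = 15 - 4 = 11)
T = 213 (T = 103 + 110 = 213)
b(m) = 11 - m
(439 - 52)*(b(-6) + T) = (439 - 52)*((11 - 1*(-6)) + 213) = 387*((11 + 6) + 213) = 387*(17 + 213) = 387*230 = 89010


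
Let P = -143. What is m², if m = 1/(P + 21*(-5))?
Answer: 1/61504 ≈ 1.6259e-5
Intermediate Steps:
m = -1/248 (m = 1/(-143 + 21*(-5)) = 1/(-143 - 105) = 1/(-248) = -1/248 ≈ -0.0040323)
m² = (-1/248)² = 1/61504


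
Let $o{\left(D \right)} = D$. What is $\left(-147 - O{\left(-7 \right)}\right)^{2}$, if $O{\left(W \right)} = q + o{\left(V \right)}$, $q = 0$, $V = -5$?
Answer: $20164$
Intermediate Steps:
$O{\left(W \right)} = -5$ ($O{\left(W \right)} = 0 - 5 = -5$)
$\left(-147 - O{\left(-7 \right)}\right)^{2} = \left(-147 - -5\right)^{2} = \left(-147 + 5\right)^{2} = \left(-142\right)^{2} = 20164$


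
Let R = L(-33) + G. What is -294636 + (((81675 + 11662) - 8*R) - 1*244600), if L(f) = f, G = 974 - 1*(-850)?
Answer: -460227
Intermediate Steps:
G = 1824 (G = 974 + 850 = 1824)
R = 1791 (R = -33 + 1824 = 1791)
-294636 + (((81675 + 11662) - 8*R) - 1*244600) = -294636 + (((81675 + 11662) - 8*1791) - 1*244600) = -294636 + ((93337 - 14328) - 244600) = -294636 + (79009 - 244600) = -294636 - 165591 = -460227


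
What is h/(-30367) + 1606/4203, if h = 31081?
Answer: -81864041/127632501 ≈ -0.64140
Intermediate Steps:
h/(-30367) + 1606/4203 = 31081/(-30367) + 1606/4203 = 31081*(-1/30367) + 1606*(1/4203) = -31081/30367 + 1606/4203 = -81864041/127632501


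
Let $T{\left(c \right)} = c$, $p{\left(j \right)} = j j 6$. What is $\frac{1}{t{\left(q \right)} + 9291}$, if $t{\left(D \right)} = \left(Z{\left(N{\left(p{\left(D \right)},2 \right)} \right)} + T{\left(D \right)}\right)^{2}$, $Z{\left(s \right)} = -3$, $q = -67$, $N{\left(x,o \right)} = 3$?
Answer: $\frac{1}{14191} \approx 7.0467 \cdot 10^{-5}$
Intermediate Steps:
$p{\left(j \right)} = 6 j^{2}$ ($p{\left(j \right)} = j^{2} \cdot 6 = 6 j^{2}$)
$t{\left(D \right)} = \left(-3 + D\right)^{2}$
$\frac{1}{t{\left(q \right)} + 9291} = \frac{1}{\left(-3 - 67\right)^{2} + 9291} = \frac{1}{\left(-70\right)^{2} + 9291} = \frac{1}{4900 + 9291} = \frac{1}{14191}$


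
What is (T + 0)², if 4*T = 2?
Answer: ¼ ≈ 0.25000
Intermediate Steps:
T = ½ (T = (¼)*2 = ½ ≈ 0.50000)
(T + 0)² = (½ + 0)² = (½)² = ¼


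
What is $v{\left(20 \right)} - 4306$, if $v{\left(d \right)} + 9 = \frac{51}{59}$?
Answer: $- \frac{254534}{59} \approx -4314.1$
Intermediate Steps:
$v{\left(d \right)} = - \frac{480}{59}$ ($v{\left(d \right)} = -9 + \frac{51}{59} = - \frac{480}{59}$)
$v{\left(20 \right)} - 4306 = - \frac{480}{59} - 4306 = - \frac{254534}{59}$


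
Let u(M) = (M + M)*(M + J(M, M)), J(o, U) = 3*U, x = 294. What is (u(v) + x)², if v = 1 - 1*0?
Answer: 91204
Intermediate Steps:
v = 1 (v = 1 + 0 = 1)
u(M) = 8*M² (u(M) = (M + M)*(M + 3*M) = (2*M)*(4*M) = 8*M²)
(u(v) + x)² = (8*1² + 294)² = (8*1 + 294)² = (8 + 294)² = 302² = 91204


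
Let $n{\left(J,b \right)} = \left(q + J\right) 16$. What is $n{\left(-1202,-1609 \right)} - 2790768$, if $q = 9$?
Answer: $-2809856$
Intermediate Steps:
$n{\left(J,b \right)} = 144 + 16 J$ ($n{\left(J,b \right)} = \left(9 + J\right) 16 = 144 + 16 J$)
$n{\left(-1202,-1609 \right)} - 2790768 = \left(144 + 16 \left(-1202\right)\right) - 2790768 = \left(144 - 19232\right) - 2790768 = -19088 - 2790768 = -2809856$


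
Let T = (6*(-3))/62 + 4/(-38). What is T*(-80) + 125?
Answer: 92265/589 ≈ 156.65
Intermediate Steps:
T = -233/589 (T = -18*1/62 + 4*(-1/38) = -9/31 - 2/19 = -233/589 ≈ -0.39559)
T*(-80) + 125 = -233/589*(-80) + 125 = 18640/589 + 125 = 92265/589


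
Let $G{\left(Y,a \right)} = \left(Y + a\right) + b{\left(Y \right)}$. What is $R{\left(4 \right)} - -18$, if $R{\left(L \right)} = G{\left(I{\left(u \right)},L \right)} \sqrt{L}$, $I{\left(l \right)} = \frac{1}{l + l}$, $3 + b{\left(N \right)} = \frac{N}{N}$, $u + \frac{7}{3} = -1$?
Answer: $\frac{217}{10} \approx 21.7$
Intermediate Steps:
$u = - \frac{10}{3}$ ($u = - \frac{7}{3} - 1 = - \frac{10}{3} \approx -3.3333$)
$b{\left(N \right)} = -2$ ($b{\left(N \right)} = -3 + \frac{N}{N} = -3 + 1 = -2$)
$I{\left(l \right)} = \frac{1}{2 l}$
$G{\left(Y,a \right)} = -2 + Y + a$ ($G{\left(Y,a \right)} = \left(Y + a\right) - 2 = -2 + Y + a$)
$R{\left(L \right)} = \sqrt{L} \left(- \frac{43}{20} + L\right)$ ($R{\left(L \right)} = \left(-2 + \frac{1}{2 \left(- \frac{10}{3}\right)} + L\right) \sqrt{L} = \left(-2 + \frac{1}{2} \left(- \frac{3}{10}\right) + L\right) \sqrt{L} = \left(-2 - \frac{3}{20} + L\right) \sqrt{L} = \left(- \frac{43}{20} + L\right) \sqrt{L} = \sqrt{L} \left(- \frac{43}{20} + L\right)$)
$R{\left(4 \right)} - -18 = \sqrt{4} \left(- \frac{43}{20} + 4\right) - -18 = 2 \cdot \frac{37}{20} + 18 = \frac{37}{10} + 18 = \frac{217}{10}$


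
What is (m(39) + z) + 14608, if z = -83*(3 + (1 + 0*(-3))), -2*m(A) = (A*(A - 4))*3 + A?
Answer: 12209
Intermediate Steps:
m(A) = -A/2 - 3*A*(-4 + A)/2 (m(A) = -((A*(A - 4))*3 + A)/2 = -((A*(-4 + A))*3 + A)/2 = -(3*A*(-4 + A) + A)/2 = -(A + 3*A*(-4 + A))/2 = -A/2 - 3*A*(-4 + A)/2)
z = -332 (z = -83*(3 + (1 + 0)) = -83*(3 + 1) = -83*4 = -332)
(m(39) + z) + 14608 = ((½)*39*(11 - 3*39) - 332) + 14608 = ((½)*39*(11 - 117) - 332) + 14608 = ((½)*39*(-106) - 332) + 14608 = (-2067 - 332) + 14608 = -2399 + 14608 = 12209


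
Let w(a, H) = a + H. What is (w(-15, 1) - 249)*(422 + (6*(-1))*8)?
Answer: -98362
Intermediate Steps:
w(a, H) = H + a
(w(-15, 1) - 249)*(422 + (6*(-1))*8) = ((1 - 15) - 249)*(422 + (6*(-1))*8) = (-14 - 249)*(422 - 6*8) = -263*(422 - 48) = -263*374 = -98362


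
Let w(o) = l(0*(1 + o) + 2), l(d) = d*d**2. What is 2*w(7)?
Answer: 16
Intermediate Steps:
l(d) = d**3
w(o) = 8 (w(o) = (0*(1 + o) + 2)**3 = (0 + 2)**3 = 2**3 = 8)
2*w(7) = 2*8 = 16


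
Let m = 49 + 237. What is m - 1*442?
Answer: -156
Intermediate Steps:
m = 286
m - 1*442 = 286 - 1*442 = 286 - 442 = -156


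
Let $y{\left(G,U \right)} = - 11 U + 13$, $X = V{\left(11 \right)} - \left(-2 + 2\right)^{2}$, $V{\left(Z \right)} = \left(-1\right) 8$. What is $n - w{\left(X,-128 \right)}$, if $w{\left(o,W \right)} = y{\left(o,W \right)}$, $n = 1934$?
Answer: $513$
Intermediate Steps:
$V{\left(Z \right)} = -8$
$X = -8$ ($X = -8 - \left(-2 + 2\right)^{2} = -8 - 0^{2} = -8 - 0 = -8 + 0 = -8$)
$y{\left(G,U \right)} = 13 - 11 U$
$w{\left(o,W \right)} = 13 - 11 W$
$n - w{\left(X,-128 \right)} = 1934 - \left(13 - -1408\right) = 1934 - \left(13 + 1408\right) = 1934 - 1421 = 513$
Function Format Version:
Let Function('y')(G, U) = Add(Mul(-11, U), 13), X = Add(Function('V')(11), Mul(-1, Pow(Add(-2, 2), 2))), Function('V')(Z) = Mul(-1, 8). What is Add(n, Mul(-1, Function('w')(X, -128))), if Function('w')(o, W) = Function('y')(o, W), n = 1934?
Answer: 513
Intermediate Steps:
Function('V')(Z) = -8
X = -8 (X = Add(-8, Mul(-1, Pow(Add(-2, 2), 2))) = Add(-8, Mul(-1, Pow(0, 2))) = Add(-8, Mul(-1, 0)) = Add(-8, 0) = -8)
Function('y')(G, U) = Add(13, Mul(-11, U))
Function('w')(o, W) = Add(13, Mul(-11, W))
Add(n, Mul(-1, Function('w')(X, -128))) = Add(1934, Mul(-1, Add(13, Mul(-11, -128)))) = Add(1934, Mul(-1, Add(13, 1408))) = Add(1934, Mul(-1, 1421)) = Add(1934, -1421) = 513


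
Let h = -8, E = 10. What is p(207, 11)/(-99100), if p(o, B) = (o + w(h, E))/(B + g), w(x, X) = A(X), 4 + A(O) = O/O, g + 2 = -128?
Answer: 3/173425 ≈ 1.7299e-5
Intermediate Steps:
g = -130 (g = -2 - 128 = -130)
A(O) = -3 (A(O) = -4 + O/O = -4 + 1 = -3)
w(x, X) = -3
p(o, B) = (-3 + o)/(-130 + B) (p(o, B) = (o - 3)/(B - 130) = (-3 + o)/(-130 + B))
p(207, 11)/(-99100) = ((-3 + 207)/(-130 + 11))/(-99100) = (204/(-119))*(-1/99100) = -1/119*204*(-1/99100) = -12/7*(-1/99100) = 3/173425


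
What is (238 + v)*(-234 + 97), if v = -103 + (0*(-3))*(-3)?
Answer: -18495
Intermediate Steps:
v = -103 (v = -103 + 0*(-3) = -103 + 0 = -103)
(238 + v)*(-234 + 97) = (238 - 103)*(-234 + 97) = 135*(-137) = -18495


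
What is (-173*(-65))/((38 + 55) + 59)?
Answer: 11245/152 ≈ 73.980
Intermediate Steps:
(-173*(-65))/((38 + 55) + 59) = 11245/(93 + 59) = 11245/152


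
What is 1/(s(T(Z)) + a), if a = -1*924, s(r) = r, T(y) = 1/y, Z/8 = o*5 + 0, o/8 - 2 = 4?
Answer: -1920/1774079 ≈ -0.0010823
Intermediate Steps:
o = 48 (o = 16 + 8*4 = 16 + 32 = 48)
Z = 1920 (Z = 8*(48*5 + 0) = 8*(240 + 0) = 8*240 = 1920)
a = -924
1/(s(T(Z)) + a) = 1/(1/1920 - 924) = 1/(-1774079/1920) = -1920/1774079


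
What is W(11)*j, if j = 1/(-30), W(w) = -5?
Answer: 1/6 ≈ 0.16667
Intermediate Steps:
j = -1/30 ≈ -0.033333
W(11)*j = -5*(-1/30) = 1/6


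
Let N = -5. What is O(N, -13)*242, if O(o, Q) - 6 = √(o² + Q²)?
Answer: 1452 + 242*√194 ≈ 4822.7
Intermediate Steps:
O(o, Q) = 6 + √(Q² + o²) (O(o, Q) = 6 + √(o² + Q²) = 6 + √(Q² + o²))
O(N, -13)*242 = (6 + √((-13)² + (-5)²))*242 = (6 + √(169 + 25))*242 = (6 + √194)*242 = 1452 + 242*√194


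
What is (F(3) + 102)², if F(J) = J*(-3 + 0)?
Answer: 8649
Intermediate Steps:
F(J) = -3*J (F(J) = J*(-3) = -3*J)
(F(3) + 102)² = (-3*3 + 102)² = (-9 + 102)² = 93² = 8649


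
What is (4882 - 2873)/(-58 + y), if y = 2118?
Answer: 2009/2060 ≈ 0.97524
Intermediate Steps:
(4882 - 2873)/(-58 + y) = (4882 - 2873)/(-58 + 2118) = 2009/2060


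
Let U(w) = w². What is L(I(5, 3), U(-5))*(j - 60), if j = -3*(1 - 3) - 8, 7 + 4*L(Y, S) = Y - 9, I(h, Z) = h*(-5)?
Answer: 1271/2 ≈ 635.50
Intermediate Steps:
I(h, Z) = -5*h
L(Y, S) = -4 + Y/4 (L(Y, S) = -7/4 + (Y - 9)/4 = -7/4 + (-9 + Y)/4 = -7/4 + (-9/4 + Y/4) = -4 + Y/4)
j = -2 (j = -3*(-2) - 8 = 6 - 8 = -2)
L(I(5, 3), U(-5))*(j - 60) = (-4 + (-5*5)/4)*(-2 - 60) = (-4 + (¼)*(-25))*(-62) = (-4 - 25/4)*(-62) = -41/4*(-62) = 1271/2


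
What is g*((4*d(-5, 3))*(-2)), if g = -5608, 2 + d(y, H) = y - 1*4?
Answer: -493504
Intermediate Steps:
d(y, H) = -6 + y (d(y, H) = -2 + (y - 1*4) = -2 + (y - 4) = -2 + (-4 + y) = -6 + y)
g*((4*d(-5, 3))*(-2)) = -5608*4*(-6 - 5)*(-2) = -5608*4*(-11)*(-2) = -(-246752)*(-2) = -5608*88 = -493504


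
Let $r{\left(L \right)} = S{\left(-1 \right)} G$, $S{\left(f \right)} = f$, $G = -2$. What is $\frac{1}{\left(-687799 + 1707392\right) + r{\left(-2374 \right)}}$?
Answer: $\frac{1}{1019595} \approx 9.8078 \cdot 10^{-7}$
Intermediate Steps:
$r{\left(L \right)} = 2$ ($r{\left(L \right)} = \left(-1\right) \left(-2\right) = 2$)
$\frac{1}{\left(-687799 + 1707392\right) + r{\left(-2374 \right)}} = \frac{1}{\left(-687799 + 1707392\right) + 2} = \frac{1}{1019593 + 2} = \frac{1}{1019595}$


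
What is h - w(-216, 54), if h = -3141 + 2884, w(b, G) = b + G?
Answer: -95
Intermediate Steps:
w(b, G) = G + b
h = -257
h - w(-216, 54) = -257 - (54 - 216) = -257 - 1*(-162) = -257 + 162 = -95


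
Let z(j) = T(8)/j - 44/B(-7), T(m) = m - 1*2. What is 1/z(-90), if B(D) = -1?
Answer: 15/659 ≈ 0.022762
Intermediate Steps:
T(m) = -2 + m (T(m) = m - 2 = -2 + m)
z(j) = 44 + 6/j (z(j) = (-2 + 8)/j - 44/(-1) = 6/j - 44*(-1) = 6/j + 44 = 44 + 6/j)
1/z(-90) = 1/(44 + 6/(-90)) = 1/(44 + 6*(-1/90)) = 1/(44 - 1/15) = 1/(659/15) = 15/659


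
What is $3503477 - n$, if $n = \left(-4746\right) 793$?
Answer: $7267055$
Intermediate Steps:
$n = -3763578$
$3503477 - n = 3503477 - -3763578 = 3503477 + 3763578 = 7267055$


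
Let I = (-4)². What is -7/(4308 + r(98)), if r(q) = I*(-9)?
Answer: -7/4164 ≈ -0.0016811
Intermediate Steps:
I = 16
r(q) = -144 (r(q) = 16*(-9) = -144)
-7/(4308 + r(98)) = -7/(4308 - 144) = -7/4164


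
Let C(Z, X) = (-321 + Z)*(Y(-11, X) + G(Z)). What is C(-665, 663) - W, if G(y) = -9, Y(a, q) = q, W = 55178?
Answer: -700022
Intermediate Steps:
C(Z, X) = (-321 + Z)*(-9 + X) (C(Z, X) = (-321 + Z)*(X - 9) = (-321 + Z)*(-9 + X))
C(-665, 663) - W = (2889 - 321*663 - 9*(-665) + 663*(-665)) - 1*55178 = (2889 - 212823 + 5985 - 440895) - 55178 = -644844 - 55178 = -700022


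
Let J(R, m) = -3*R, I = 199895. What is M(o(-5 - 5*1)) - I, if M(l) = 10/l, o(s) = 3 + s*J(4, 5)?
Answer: -24587075/123 ≈ -1.9990e+5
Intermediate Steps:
o(s) = 3 - 12*s (o(s) = 3 + s*(-3*4) = 3 + s*(-12) = 3 - 12*s)
M(o(-5 - 5*1)) - I = 10/(3 - 12*(-5 - 5*1)) - 1*199895 = 10/(3 - 12*(-5 - 5)) - 199895 = 10/(3 - 12*(-10)) - 199895 = 10/(3 + 120) - 199895 = 10/123 - 199895 = -24587075/123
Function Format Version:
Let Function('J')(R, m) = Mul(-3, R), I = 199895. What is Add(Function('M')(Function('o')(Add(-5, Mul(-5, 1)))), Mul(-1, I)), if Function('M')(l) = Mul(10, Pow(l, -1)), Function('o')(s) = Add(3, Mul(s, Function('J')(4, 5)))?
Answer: Rational(-24587075, 123) ≈ -1.9990e+5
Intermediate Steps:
Function('o')(s) = Add(3, Mul(-12, s)) (Function('o')(s) = Add(3, Mul(s, Mul(-3, 4))) = Add(3, Mul(s, -12)) = Add(3, Mul(-12, s)))
Add(Function('M')(Function('o')(Add(-5, Mul(-5, 1)))), Mul(-1, I)) = Add(Mul(10, Pow(Add(3, Mul(-12, Add(-5, Mul(-5, 1)))), -1)), Mul(-1, 199895)) = Add(Mul(10, Pow(Add(3, Mul(-12, Add(-5, -5))), -1)), -199895) = Add(Mul(10, Pow(Add(3, Mul(-12, -10)), -1)), -199895) = Add(Mul(10, Pow(Add(3, 120), -1)), -199895) = Add(Mul(10, Pow(123, -1)), -199895) = Add(Mul(10, Rational(1, 123)), -199895) = Add(Rational(10, 123), -199895) = Rational(-24587075, 123)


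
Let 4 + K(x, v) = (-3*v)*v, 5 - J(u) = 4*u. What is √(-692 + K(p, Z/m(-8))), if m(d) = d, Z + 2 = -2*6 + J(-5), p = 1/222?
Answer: I*√44907/8 ≈ 26.489*I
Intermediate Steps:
J(u) = 5 - 4*u
p = 1/222 ≈ 0.0045045
Z = 11 (Z = -2 + (-2*6 + (5 - 4*(-5))) = -2 + (-12 + (5 + 20)) = -2 + (-12 + 25) = -2 + 13 = 11)
K(x, v) = -4 - 3*v² (K(x, v) = -4 + (-3*v)*v = -4 - 3*v²)
√(-692 + K(p, Z/m(-8))) = √(-692 + (-4 - 3*(11/(-8))²)) = √(-692 + (-4 - 3*(11*(-⅛))²)) = √(-692 + (-4 - 3*(-11/8)²)) = √(-692 + (-4 - 3*121/64)) = √(-692 + (-4 - 363/64)) = √(-692 - 619/64) = √(-44907/64) = I*√44907/8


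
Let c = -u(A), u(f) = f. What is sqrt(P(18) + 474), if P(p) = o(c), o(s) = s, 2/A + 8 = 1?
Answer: 2*sqrt(5810)/7 ≈ 21.778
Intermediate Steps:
A = -2/7 (A = 2/(-8 + 1) = 2/(-7) = 2*(-1/7) = -2/7 ≈ -0.28571)
c = 2/7 (c = -1*(-2/7) = 2/7 ≈ 0.28571)
P(p) = 2/7
sqrt(P(18) + 474) = sqrt(2/7 + 474) = sqrt(3320/7) = 2*sqrt(5810)/7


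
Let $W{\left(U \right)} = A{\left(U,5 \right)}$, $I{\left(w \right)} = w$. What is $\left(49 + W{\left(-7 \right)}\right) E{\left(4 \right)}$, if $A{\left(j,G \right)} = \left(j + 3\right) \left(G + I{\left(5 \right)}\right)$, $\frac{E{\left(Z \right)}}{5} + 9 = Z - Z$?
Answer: $-405$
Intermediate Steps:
$E{\left(Z \right)} = -45$ ($E{\left(Z \right)} = -45 + 5 \left(Z - Z\right) = -45 + 5 \cdot 0 = -45 + 0 = -45$)
$A{\left(j,G \right)} = \left(3 + j\right) \left(5 + G\right)$ ($A{\left(j,G \right)} = \left(j + 3\right) \left(G + 5\right) = \left(3 + j\right) \left(5 + G\right)$)
$W{\left(U \right)} = 30 + 10 U$ ($W{\left(U \right)} = 15 + 3 \cdot 5 + 5 U + 5 U = 15 + 15 + 5 U + 5 U = 30 + 10 U$)
$\left(49 + W{\left(-7 \right)}\right) E{\left(4 \right)} = \left(49 + \left(30 + 10 \left(-7\right)\right)\right) \left(-45\right) = \left(49 + \left(30 - 70\right)\right) \left(-45\right) = \left(49 - 40\right) \left(-45\right) = 9 \left(-45\right) = -405$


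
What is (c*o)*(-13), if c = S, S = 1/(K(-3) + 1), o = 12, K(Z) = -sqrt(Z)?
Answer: -39 - 39*I*sqrt(3) ≈ -39.0 - 67.55*I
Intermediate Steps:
S = 1/(1 - I*sqrt(3)) (S = 1/(-sqrt(-3) + 1) = 1/(-I*sqrt(3) + 1) = 1/(1 - I*sqrt(3)) ≈ 0.25 + 0.43301*I)
c = I/(I + sqrt(3)) ≈ 0.25 + 0.43301*I
(c*o)*(-13) = ((I/(I + sqrt(3)))*12)*(-13) = (12*I/(I + sqrt(3)))*(-13) = -156*I/(I + sqrt(3))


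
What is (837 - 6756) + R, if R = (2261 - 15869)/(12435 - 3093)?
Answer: -1024239/173 ≈ -5920.5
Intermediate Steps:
R = -252/173 (R = -13608/9342 = -13608*1/9342 = -252/173 ≈ -1.4566)
(837 - 6756) + R = (837 - 6756) - 252/173 = -5919 - 252/173 = -1024239/173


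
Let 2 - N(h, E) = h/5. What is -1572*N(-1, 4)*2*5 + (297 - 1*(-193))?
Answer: -34094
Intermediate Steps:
N(h, E) = 2 - h/5
-1572*N(-1, 4)*2*5 + (297 - 1*(-193)) = -1572*(2 - 1/5*(-1))*2*5 + (297 - 1*(-193)) = -1572*(2 + 1/5)*2*5 + (297 + 193) = -1572*(11/5)*2*5 + 490 = -34584*5/5 + 490 = -1572*22 + 490 = -34584 + 490 = -34094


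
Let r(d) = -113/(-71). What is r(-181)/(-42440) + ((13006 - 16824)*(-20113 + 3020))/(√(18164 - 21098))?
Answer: -113/3013240 - 32630537*I*√326/489 ≈ -3.7501e-5 - 1.2048e+6*I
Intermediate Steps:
r(d) = 113/71 (r(d) = -113*(-1/71) = 113/71)
r(-181)/(-42440) + ((13006 - 16824)*(-20113 + 3020))/(√(18164 - 21098)) = (113/71)/(-42440) + ((13006 - 16824)*(-20113 + 3020))/(√(18164 - 21098)) = (113/71)*(-1/42440) + (-3818*(-17093))/(√(-2934)) = -113/3013240 + 65261074/((3*I*√326)) = -113/3013240 + 65261074*(-I*√326/978) = -113/3013240 - 32630537*I*√326/489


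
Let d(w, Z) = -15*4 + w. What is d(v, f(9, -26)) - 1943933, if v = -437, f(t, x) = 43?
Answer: -1944430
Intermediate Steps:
d(w, Z) = -60 + w
d(v, f(9, -26)) - 1943933 = (-60 - 437) - 1943933 = -497 - 1943933 = -1944430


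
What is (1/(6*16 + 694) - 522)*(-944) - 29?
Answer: 194631433/395 ≈ 4.9274e+5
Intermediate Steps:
(1/(6*16 + 694) - 522)*(-944) - 29 = (1/(96 + 694) - 522)*(-944) - 29 = (1/790 - 522)*(-944) - 29 = -412379/790*(-944) - 29 = 194642888/395 - 29 = 194631433/395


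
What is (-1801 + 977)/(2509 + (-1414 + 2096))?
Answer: -824/3191 ≈ -0.25823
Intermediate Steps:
(-1801 + 977)/(2509 + (-1414 + 2096)) = -824/(2509 + 682) = -824/3191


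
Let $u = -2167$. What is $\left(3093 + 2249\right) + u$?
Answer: $3175$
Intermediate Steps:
$\left(3093 + 2249\right) + u = \left(3093 + 2249\right) - 2167 = 5342 - 2167 = 3175$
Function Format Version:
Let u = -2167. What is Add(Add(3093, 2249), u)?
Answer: 3175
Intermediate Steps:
Add(Add(3093, 2249), u) = Add(Add(3093, 2249), -2167) = Add(5342, -2167) = 3175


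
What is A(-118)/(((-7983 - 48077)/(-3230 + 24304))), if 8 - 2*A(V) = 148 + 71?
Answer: 2223307/56060 ≈ 39.659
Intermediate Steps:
A(V) = -211/2 (A(V) = 4 - (148 + 71)/2 = 4 - ½*219 = 4 - 219/2 = -211/2)
A(-118)/(((-7983 - 48077)/(-3230 + 24304))) = -211*(-3230 + 24304)/(-7983 - 48077)/2 = -211/(2*((-56060/21074))) = -211/(2*((-56060*1/21074))) = -211/(2*(-28030/10537)) = -211/2*(-10537/28030) = 2223307/56060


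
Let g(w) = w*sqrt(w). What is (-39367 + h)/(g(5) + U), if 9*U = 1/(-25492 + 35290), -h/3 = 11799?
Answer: 6592839048/972008140499 - 2906848664653680*sqrt(5)/972008140499 ≈ -6687.1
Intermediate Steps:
h = -35397 (h = -3*11799 = -35397)
g(w) = w**(3/2)
U = 1/88182 (U = 1/(9*(-25492 + 35290)) = (1/9)/9798 = (1/9)*(1/9798) = 1/88182 ≈ 1.1340e-5)
(-39367 + h)/(g(5) + U) = (-39367 - 35397)/(5**(3/2) + 1/88182) = -74764/(5*sqrt(5) + 1/88182) = -74764/(1/88182 + 5*sqrt(5))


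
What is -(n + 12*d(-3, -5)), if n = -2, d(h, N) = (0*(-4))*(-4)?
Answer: 2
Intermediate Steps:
d(h, N) = 0 (d(h, N) = 0*(-4) = 0)
-(n + 12*d(-3, -5)) = -(-2 + 12*0) = -(-2 + 0) = -1*(-2) = 2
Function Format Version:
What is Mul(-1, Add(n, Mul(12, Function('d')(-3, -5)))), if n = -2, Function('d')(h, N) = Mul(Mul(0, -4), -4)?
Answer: 2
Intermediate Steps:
Function('d')(h, N) = 0 (Function('d')(h, N) = Mul(0, -4) = 0)
Mul(-1, Add(n, Mul(12, Function('d')(-3, -5)))) = Mul(-1, Add(-2, Mul(12, 0))) = Mul(-1, Add(-2, 0)) = Mul(-1, -2) = 2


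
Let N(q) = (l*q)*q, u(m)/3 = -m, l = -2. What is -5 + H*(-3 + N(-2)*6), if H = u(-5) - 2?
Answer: -668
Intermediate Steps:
u(m) = -3*m (u(m) = 3*(-m) = -3*m)
N(q) = -2*q² (N(q) = (-2*q)*q = -2*q²)
H = 13 (H = -3*(-5) - 2 = 15 - 2 = 13)
-5 + H*(-3 + N(-2)*6) = -5 + 13*(-3 - 2*(-2)²*6) = -5 + 13*(-3 - 2*4*6) = -5 + 13*(-3 - 8*6) = -5 + 13*(-3 - 48) = -5 + 13*(-51) = -5 - 663 = -668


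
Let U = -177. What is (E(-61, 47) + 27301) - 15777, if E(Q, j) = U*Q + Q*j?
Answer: 19454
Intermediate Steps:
E(Q, j) = -177*Q + Q*j
(E(-61, 47) + 27301) - 15777 = (-61*(-177 + 47) + 27301) - 15777 = (-61*(-130) + 27301) - 15777 = (7930 + 27301) - 15777 = 35231 - 15777 = 19454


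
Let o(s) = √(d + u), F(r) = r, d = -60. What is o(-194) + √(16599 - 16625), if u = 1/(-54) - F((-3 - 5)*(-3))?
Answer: I*(√26 + √27222/18) ≈ 14.265*I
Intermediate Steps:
u = -1297/54 (u = 1/(-54) - (-3 - 5)*(-3) = -1/54 - (-8)*(-3) = -1/54 - 1*24 = -1/54 - 24 = -1297/54 ≈ -24.019)
o(s) = I*√27222/18 (o(s) = √(-60 - 1297/54) = √(-4537/54) = I*√27222/18)
o(-194) + √(16599 - 16625) = I*√27222/18 + √(16599 - 16625) = I*√27222/18 + √(-26) = I*√27222/18 + I*√26 = I*√26 + I*√27222/18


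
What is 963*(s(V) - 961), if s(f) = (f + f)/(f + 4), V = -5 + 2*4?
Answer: -6472323/7 ≈ -9.2462e+5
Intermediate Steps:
V = 3 (V = -5 + 8 = 3)
s(f) = 2*f/(4 + f) (s(f) = (2*f)/(4 + f) = 2*f/(4 + f))
963*(s(V) - 961) = 963*(2*3/(4 + 3) - 961) = 963*(2*3/7 - 961) = 963*(2*3*(1/7) - 961) = 963*(6/7 - 961) = 963*(-6721/7) = -6472323/7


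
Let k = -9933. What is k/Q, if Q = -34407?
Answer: 3311/11469 ≈ 0.28869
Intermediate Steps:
k/Q = -9933/(-34407) = -9933*(-1/34407) = 3311/11469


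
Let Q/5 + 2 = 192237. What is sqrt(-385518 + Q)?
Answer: sqrt(575657) ≈ 758.72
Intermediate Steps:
Q = 961175 (Q = -10 + 5*192237 = -10 + 961185 = 961175)
sqrt(-385518 + Q) = sqrt(-385518 + 961175) = sqrt(575657)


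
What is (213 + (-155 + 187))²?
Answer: 60025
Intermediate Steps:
(213 + (-155 + 187))² = (213 + 32)² = 245² = 60025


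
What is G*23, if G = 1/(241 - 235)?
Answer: 23/6 ≈ 3.8333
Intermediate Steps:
G = ⅙ (G = 1/6 = ⅙ ≈ 0.16667)
G*23 = (⅙)*23 = 23/6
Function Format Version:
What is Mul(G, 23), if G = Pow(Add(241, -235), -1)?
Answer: Rational(23, 6) ≈ 3.8333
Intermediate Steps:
G = Rational(1, 6) (G = Pow(6, -1) = Rational(1, 6) ≈ 0.16667)
Mul(G, 23) = Mul(Rational(1, 6), 23) = Rational(23, 6)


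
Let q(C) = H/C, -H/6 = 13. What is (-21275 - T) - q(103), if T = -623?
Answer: -2127078/103 ≈ -20651.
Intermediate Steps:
H = -78 (H = -6*13 = -78)
q(C) = -78/C
(-21275 - T) - q(103) = (-21275 - 1*(-623)) - (-78)/103 = (-21275 + 623) - (-78)/103 = -20652 - 1*(-78/103) = -20652 + 78/103 = -2127078/103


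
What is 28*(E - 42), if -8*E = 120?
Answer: -1596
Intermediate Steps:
E = -15 (E = -⅛*120 = -15)
28*(E - 42) = 28*(-15 - 42) = 28*(-57) = -1596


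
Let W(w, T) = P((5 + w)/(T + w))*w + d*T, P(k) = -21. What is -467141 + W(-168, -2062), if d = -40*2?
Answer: -298653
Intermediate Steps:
d = -80
W(w, T) = -80*T - 21*w (W(w, T) = -21*w - 80*T = -80*T - 21*w)
-467141 + W(-168, -2062) = -467141 + (-80*(-2062) - 21*(-168)) = -467141 + (164960 + 3528) = -467141 + 168488 = -298653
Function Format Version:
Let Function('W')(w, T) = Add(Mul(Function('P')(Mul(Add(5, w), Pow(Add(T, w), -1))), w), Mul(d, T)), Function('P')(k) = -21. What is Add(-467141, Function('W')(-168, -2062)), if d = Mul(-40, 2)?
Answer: -298653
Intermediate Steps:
d = -80
Function('W')(w, T) = Add(Mul(-80, T), Mul(-21, w)) (Function('W')(w, T) = Add(Mul(-21, w), Mul(-80, T)) = Add(Mul(-80, T), Mul(-21, w)))
Add(-467141, Function('W')(-168, -2062)) = Add(-467141, Add(Mul(-80, -2062), Mul(-21, -168))) = Add(-467141, Add(164960, 3528)) = Add(-467141, 168488) = -298653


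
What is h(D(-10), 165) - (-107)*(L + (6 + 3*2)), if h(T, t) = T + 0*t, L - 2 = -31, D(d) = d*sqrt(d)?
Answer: -1819 - 10*I*sqrt(10) ≈ -1819.0 - 31.623*I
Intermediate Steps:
D(d) = d**(3/2)
L = -29 (L = 2 - 31 = -29)
h(T, t) = T (h(T, t) = T + 0 = T)
h(D(-10), 165) - (-107)*(L + (6 + 3*2)) = (-10)**(3/2) - (-107)*(-29 + (6 + 3*2)) = -10*I*sqrt(10) - (-107)*(-29 + (6 + 6)) = -10*I*sqrt(10) - (-107)*(-29 + 12) = -10*I*sqrt(10) - (-107)*(-17) = -10*I*sqrt(10) - 1*1819 = -10*I*sqrt(10) - 1819 = -1819 - 10*I*sqrt(10)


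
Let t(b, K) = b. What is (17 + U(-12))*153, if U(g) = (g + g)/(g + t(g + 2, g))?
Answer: 30447/11 ≈ 2767.9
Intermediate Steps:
U(g) = 2*g/(2 + 2*g) (U(g) = (g + g)/(g + (g + 2)) = (2*g)/(g + (2 + g)) = (2*g)/(2 + 2*g) = 2*g/(2 + 2*g))
(17 + U(-12))*153 = (17 - 12/(1 - 12))*153 = (17 - 12/(-11))*153 = (17 - 12*(-1/11))*153 = (17 + 12/11)*153 = (199/11)*153 = 30447/11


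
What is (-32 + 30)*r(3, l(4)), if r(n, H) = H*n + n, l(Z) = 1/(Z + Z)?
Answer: -27/4 ≈ -6.7500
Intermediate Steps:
l(Z) = 1/(2*Z)
r(n, H) = n + H*n
(-32 + 30)*r(3, l(4)) = (-32 + 30)*(3*(1 + (½)/4)) = -6*(1 + (½)*(¼)) = -6*(1 + ⅛) = -6*9/8 = -2*27/8 = -27/4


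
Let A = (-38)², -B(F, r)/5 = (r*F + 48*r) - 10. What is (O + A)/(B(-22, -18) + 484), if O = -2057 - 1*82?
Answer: -695/2874 ≈ -0.24182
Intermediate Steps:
B(F, r) = 50 - 240*r - 5*F*r (B(F, r) = -5*((r*F + 48*r) - 10) = -5*((F*r + 48*r) - 10) = -5*((48*r + F*r) - 10) = -5*(-10 + 48*r + F*r) = 50 - 240*r - 5*F*r)
O = -2139 (O = -2057 - 82 = -2139)
A = 1444
(O + A)/(B(-22, -18) + 484) = (-2139 + 1444)/((50 - 240*(-18) - 5*(-22)*(-18)) + 484) = -695/((50 + 4320 - 1980) + 484) = -695/(2390 + 484) = -695/2874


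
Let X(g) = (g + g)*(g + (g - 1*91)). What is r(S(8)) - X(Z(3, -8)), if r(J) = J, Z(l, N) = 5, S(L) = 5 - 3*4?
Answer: 803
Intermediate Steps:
S(L) = -7 (S(L) = 5 - 12 = -7)
X(g) = 2*g*(-91 + 2*g) (X(g) = (2*g)*(g + (g - 91)) = (2*g)*(g + (-91 + g)) = (2*g)*(-91 + 2*g) = 2*g*(-91 + 2*g))
r(S(8)) - X(Z(3, -8)) = -7 - 2*5*(-91 + 2*5) = -7 - 2*5*(-91 + 10) = -7 - 2*5*(-81) = -7 - 1*(-810) = -7 + 810 = 803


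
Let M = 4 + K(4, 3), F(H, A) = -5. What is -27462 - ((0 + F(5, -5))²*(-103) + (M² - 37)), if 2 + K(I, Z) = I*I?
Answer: -25174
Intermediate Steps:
K(I, Z) = -2 + I² (K(I, Z) = -2 + I*I = -2 + I²)
M = 18 (M = 4 + (-2 + 4²) = 4 + (-2 + 16) = 4 + 14 = 18)
-27462 - ((0 + F(5, -5))²*(-103) + (M² - 37)) = -27462 - ((0 - 5)²*(-103) + (18² - 37)) = -27462 - ((-5)²*(-103) + (324 - 37)) = -27462 - (25*(-103) + 287) = -27462 - (-2575 + 287) = -27462 - 1*(-2288) = -27462 + 2288 = -25174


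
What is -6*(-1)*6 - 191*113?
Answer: -21547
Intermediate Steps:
-6*(-1)*6 - 191*113 = 6*6 - 21583 = 36 - 21583 = -21547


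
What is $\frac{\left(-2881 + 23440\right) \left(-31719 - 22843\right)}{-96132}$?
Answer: $\frac{186956693}{16022} \approx 11669.0$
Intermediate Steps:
$\frac{\left(-2881 + 23440\right) \left(-31719 - 22843\right)}{-96132} = 20559 \left(-54562\right) \left(- \frac{1}{96132}\right) = \left(-1121740158\right) \left(- \frac{1}{96132}\right) = \frac{186956693}{16022}$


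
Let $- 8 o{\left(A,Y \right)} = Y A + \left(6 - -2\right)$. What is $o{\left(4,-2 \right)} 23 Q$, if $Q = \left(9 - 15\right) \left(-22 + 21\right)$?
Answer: $0$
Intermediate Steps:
$Q = 6$ ($Q = \left(-6\right) \left(-1\right) = 6$)
$o{\left(A,Y \right)} = -1 - \frac{A Y}{8}$ ($o{\left(A,Y \right)} = - \frac{Y A + \left(6 - -2\right)}{8} = - \frac{A Y + \left(6 + 2\right)}{8} = - \frac{A Y + 8}{8} = - \frac{8 + A Y}{8} = -1 - \frac{A Y}{8}$)
$o{\left(4,-2 \right)} 23 Q = \left(-1 - \frac{1}{2} \left(-2\right)\right) 23 \cdot 6 = \left(-1 + 1\right) 23 \cdot 6 = 0 \cdot 23 \cdot 6 = 0 \cdot 6 = 0$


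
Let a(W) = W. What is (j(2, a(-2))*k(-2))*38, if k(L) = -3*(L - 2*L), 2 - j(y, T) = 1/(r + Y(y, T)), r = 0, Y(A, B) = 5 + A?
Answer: -2964/7 ≈ -423.43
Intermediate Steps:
j(y, T) = 2 - 1/(5 + y) (j(y, T) = 2 - 1/(0 + (5 + y)) = 2 - 1/(5 + y))
k(L) = 3*L (k(L) = -(-3)*L = 3*L)
(j(2, a(-2))*k(-2))*38 = (((9 + 2*2)/(5 + 2))*(3*(-2)))*38 = (((9 + 4)/7)*(-6))*38 = (((1/7)*13)*(-6))*38 = ((13/7)*(-6))*38 = -78/7*38 = -2964/7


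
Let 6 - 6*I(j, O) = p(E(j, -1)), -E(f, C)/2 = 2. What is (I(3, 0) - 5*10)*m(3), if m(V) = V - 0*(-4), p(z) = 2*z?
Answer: -143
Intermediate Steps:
E(f, C) = -4 (E(f, C) = -2*2 = -4)
I(j, O) = 7/3 (I(j, O) = 1 - (-4)/3 = 1 - 1/6*(-8) = 1 + 4/3 = 7/3)
m(V) = V (m(V) = V - 1*0 = V + 0 = V)
(I(3, 0) - 5*10)*m(3) = (7/3 - 5*10)*3 = (7/3 - 50)*3 = -143/3*3 = -143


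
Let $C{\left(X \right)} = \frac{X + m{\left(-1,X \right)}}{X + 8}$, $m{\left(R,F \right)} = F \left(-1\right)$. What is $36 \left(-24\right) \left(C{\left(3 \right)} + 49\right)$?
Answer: $-42336$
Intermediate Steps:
$m{\left(R,F \right)} = - F$
$C{\left(X \right)} = 0$ ($C{\left(X \right)} = \frac{X - X}{X + 8} = \frac{0}{8 + X} = 0$)
$36 \left(-24\right) \left(C{\left(3 \right)} + 49\right) = 36 \left(-24\right) \left(0 + 49\right) = \left(-864\right) 49 = -42336$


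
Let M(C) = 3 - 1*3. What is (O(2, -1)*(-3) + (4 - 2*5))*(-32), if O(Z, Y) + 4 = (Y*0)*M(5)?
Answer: -192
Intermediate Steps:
M(C) = 0 (M(C) = 3 - 3 = 0)
O(Z, Y) = -4 (O(Z, Y) = -4 + (Y*0)*0 = -4 + 0*0 = -4 + 0 = -4)
(O(2, -1)*(-3) + (4 - 2*5))*(-32) = (-4*(-3) + (4 - 2*5))*(-32) = (12 + (4 - 10))*(-32) = (12 - 6)*(-32) = 6*(-32) = -192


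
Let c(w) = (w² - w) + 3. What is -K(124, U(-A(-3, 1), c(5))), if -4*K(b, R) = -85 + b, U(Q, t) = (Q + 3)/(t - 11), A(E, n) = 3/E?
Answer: 39/4 ≈ 9.7500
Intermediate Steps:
c(w) = 3 + w² - w
U(Q, t) = (3 + Q)/(-11 + t)
K(b, R) = 85/4 - b/4 (K(b, R) = -(-85 + b)/4 = 85/4 - b/4)
-K(124, U(-A(-3, 1), c(5))) = -(85/4 - ¼*124) = -(85/4 - 31) = -1*(-39/4) = 39/4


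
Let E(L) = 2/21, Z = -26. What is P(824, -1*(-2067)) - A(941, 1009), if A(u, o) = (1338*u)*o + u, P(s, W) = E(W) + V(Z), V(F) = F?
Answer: -26678200267/21 ≈ -1.2704e+9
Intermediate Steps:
E(L) = 2/21 (E(L) = 2*(1/21) = 2/21)
P(s, W) = -544/21 (P(s, W) = 2/21 - 26 = -544/21)
A(u, o) = u + 1338*o*u (A(u, o) = 1338*o*u + u = u + 1338*o*u)
P(824, -1*(-2067)) - A(941, 1009) = -544/21 - 941*(1 + 1338*1009) = -544/21 - 941*(1 + 1350042) = -544/21 - 941*1350043 = -544/21 - 1*1270390463 = -544/21 - 1270390463 = -26678200267/21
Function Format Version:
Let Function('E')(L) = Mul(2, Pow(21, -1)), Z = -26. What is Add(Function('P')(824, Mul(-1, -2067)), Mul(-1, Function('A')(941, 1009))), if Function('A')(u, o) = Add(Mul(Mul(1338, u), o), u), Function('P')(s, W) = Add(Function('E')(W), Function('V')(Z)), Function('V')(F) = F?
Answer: Rational(-26678200267, 21) ≈ -1.2704e+9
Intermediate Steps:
Function('E')(L) = Rational(2, 21) (Function('E')(L) = Mul(2, Rational(1, 21)) = Rational(2, 21))
Function('P')(s, W) = Rational(-544, 21) (Function('P')(s, W) = Add(Rational(2, 21), -26) = Rational(-544, 21))
Function('A')(u, o) = Add(u, Mul(1338, o, u)) (Function('A')(u, o) = Add(Mul(1338, o, u), u) = Add(u, Mul(1338, o, u)))
Add(Function('P')(824, Mul(-1, -2067)), Mul(-1, Function('A')(941, 1009))) = Add(Rational(-544, 21), Mul(-1, Mul(941, Add(1, Mul(1338, 1009))))) = Add(Rational(-544, 21), Mul(-1, Mul(941, Add(1, 1350042)))) = Add(Rational(-544, 21), Mul(-1, Mul(941, 1350043))) = Add(Rational(-544, 21), Mul(-1, 1270390463)) = Add(Rational(-544, 21), -1270390463) = Rational(-26678200267, 21)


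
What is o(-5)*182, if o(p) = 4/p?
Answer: -728/5 ≈ -145.60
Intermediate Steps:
o(-5)*182 = (4/(-5))*182 = (4*(-1/5))*182 = -4/5*182 = -728/5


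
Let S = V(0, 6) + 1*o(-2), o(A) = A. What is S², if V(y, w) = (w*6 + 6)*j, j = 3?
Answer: 15376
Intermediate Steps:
V(y, w) = 18 + 18*w (V(y, w) = (w*6 + 6)*3 = (6*w + 6)*3 = (6 + 6*w)*3 = 18 + 18*w)
S = 124 (S = (18 + 18*6) + 1*(-2) = (18 + 108) - 2 = 126 - 2 = 124)
S² = 124² = 15376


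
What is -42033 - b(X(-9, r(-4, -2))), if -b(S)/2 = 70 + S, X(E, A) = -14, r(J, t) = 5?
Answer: -41921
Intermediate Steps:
b(S) = -140 - 2*S (b(S) = -2*(70 + S) = -140 - 2*S)
-42033 - b(X(-9, r(-4, -2))) = -42033 - (-140 - 2*(-14)) = -42033 - (-140 + 28) = -42033 - 1*(-112) = -42033 + 112 = -41921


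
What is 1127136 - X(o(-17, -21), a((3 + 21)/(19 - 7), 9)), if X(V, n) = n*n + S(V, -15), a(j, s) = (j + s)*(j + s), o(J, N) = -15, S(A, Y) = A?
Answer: 1112510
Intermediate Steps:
a(j, s) = (j + s)**2
X(V, n) = V + n**2 (X(V, n) = n*n + V = n**2 + V = V + n**2)
1127136 - X(o(-17, -21), a((3 + 21)/(19 - 7), 9)) = 1127136 - (-15 + (((3 + 21)/(19 - 7) + 9)**2)**2) = 1127136 - (-15 + ((24/12 + 9)**2)**2) = 1127136 - (-15 + ((24*(1/12) + 9)**2)**2) = 1127136 - (-15 + ((2 + 9)**2)**2) = 1127136 - (-15 + (11**2)**2) = 1127136 - (-15 + 121**2) = 1127136 - (-15 + 14641) = 1127136 - 1*14626 = 1127136 - 14626 = 1112510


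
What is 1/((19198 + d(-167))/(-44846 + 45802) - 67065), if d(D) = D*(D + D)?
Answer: -239/16009791 ≈ -1.4928e-5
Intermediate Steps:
d(D) = 2*D² (d(D) = D*(2*D) = 2*D²)
1/((19198 + d(-167))/(-44846 + 45802) - 67065) = 1/((19198 + 2*(-167)²)/(-44846 + 45802) - 67065) = 1/((19198 + 2*27889)/956 - 67065) = 1/((19198 + 55778)*(1/956) - 67065) = 1/(74976*(1/956) - 67065) = 1/(18744/239 - 67065) = 1/(-16009791/239) = -239/16009791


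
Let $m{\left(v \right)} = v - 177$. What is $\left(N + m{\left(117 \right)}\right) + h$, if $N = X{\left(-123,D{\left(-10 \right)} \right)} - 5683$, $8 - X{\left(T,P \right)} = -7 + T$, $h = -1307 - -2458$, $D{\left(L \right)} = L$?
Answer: $-4454$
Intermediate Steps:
$h = 1151$ ($h = -1307 + 2458 = 1151$)
$m{\left(v \right)} = -177 + v$
$X{\left(T,P \right)} = 15 - T$ ($X{\left(T,P \right)} = 8 - \left(-7 + T\right) = 15 - T$)
$N = -5545$ ($N = \left(15 - -123\right) - 5683 = \left(15 + 123\right) - 5683 = 138 - 5683 = -5545$)
$\left(N + m{\left(117 \right)}\right) + h = \left(-5545 + \left(-177 + 117\right)\right) + 1151 = \left(-5545 - 60\right) + 1151 = -5605 + 1151 = -4454$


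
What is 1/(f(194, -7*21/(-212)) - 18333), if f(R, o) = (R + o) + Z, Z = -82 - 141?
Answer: -212/3892597 ≈ -5.4462e-5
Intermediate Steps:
Z = -223
f(R, o) = -223 + R + o (f(R, o) = (R + o) - 223 = -223 + R + o)
1/(f(194, -7*21/(-212)) - 18333) = 1/((-223 + 194 - 7*21/(-212)) - 18333) = 1/((-223 + 194 - 147*(-1/212)) - 18333) = 1/((-223 + 194 + 147/212) - 18333) = 1/(-6001/212 - 18333) = 1/(-3892597/212) = -212/3892597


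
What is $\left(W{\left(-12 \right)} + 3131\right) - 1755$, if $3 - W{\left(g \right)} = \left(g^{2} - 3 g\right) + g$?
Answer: $1211$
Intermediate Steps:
$W{\left(g \right)} = 3 - g^{2} + 2 g$ ($W{\left(g \right)} = 3 - \left(\left(g^{2} - 3 g\right) + g\right) = 3 - \left(g^{2} - 2 g\right) = 3 - g^{2} + 2 g$)
$\left(W{\left(-12 \right)} + 3131\right) - 1755 = \left(\left(3 - \left(-12\right)^{2} + 2 \left(-12\right)\right) + 3131\right) - 1755 = \left(\left(3 - 144 - 24\right) + 3131\right) - 1755 = \left(-165 + 3131\right) - 1755 = 2966 - 1755 = 1211$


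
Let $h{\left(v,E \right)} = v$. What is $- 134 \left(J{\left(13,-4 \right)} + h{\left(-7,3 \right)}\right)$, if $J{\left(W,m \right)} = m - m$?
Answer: $938$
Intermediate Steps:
$J{\left(W,m \right)} = 0$
$- 134 \left(J{\left(13,-4 \right)} + h{\left(-7,3 \right)}\right) = - 134 \left(0 - 7\right) = \left(-134\right) \left(-7\right) = 938$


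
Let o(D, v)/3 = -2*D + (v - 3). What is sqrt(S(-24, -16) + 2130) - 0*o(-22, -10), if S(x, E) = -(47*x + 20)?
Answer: sqrt(3238) ≈ 56.903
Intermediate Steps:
o(D, v) = -9 - 6*D + 3*v (o(D, v) = 3*(-2*D + (v - 3)) = 3*(-2*D + (-3 + v)) = 3*(-3 + v - 2*D) = -9 - 6*D + 3*v)
S(x, E) = -20 - 47*x (S(x, E) = -(20 + 47*x) = -20 - 47*x)
sqrt(S(-24, -16) + 2130) - 0*o(-22, -10) = sqrt((-20 - 47*(-24)) + 2130) - 0*(-9 - 6*(-22) + 3*(-10)) = sqrt((-20 + 1128) + 2130) - 0*(-9 + 132 - 30) = sqrt(1108 + 2130) - 0*93 = sqrt(3238) - 1*0 = sqrt(3238) + 0 = sqrt(3238)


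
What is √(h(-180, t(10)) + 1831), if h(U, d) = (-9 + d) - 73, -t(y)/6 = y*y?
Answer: √1149 ≈ 33.897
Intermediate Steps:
t(y) = -6*y² (t(y) = -6*y*y = -6*y²)
h(U, d) = -82 + d
√(h(-180, t(10)) + 1831) = √((-82 - 6*10²) + 1831) = √((-82 - 6*100) + 1831) = √((-82 - 600) + 1831) = √(-682 + 1831) = √1149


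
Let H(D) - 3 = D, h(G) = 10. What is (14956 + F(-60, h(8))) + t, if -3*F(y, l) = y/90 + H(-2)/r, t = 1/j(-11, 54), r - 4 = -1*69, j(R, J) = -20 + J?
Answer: 297479947/19890 ≈ 14956.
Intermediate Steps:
r = -65 (r = 4 - 1*69 = 4 - 69 = -65)
H(D) = 3 + D
t = 1/34 (t = 1/(-20 + 54) = 1/34 ≈ 0.029412)
F(y, l) = 1/195 - y/270 (F(y, l) = -(y/90 + (3 - 2)/(-65))/3 = -(y*(1/90) + 1*(-1/65))/3 = -(y/90 - 1/65)/3 = -(-1/65 + y/90)/3 = 1/195 - y/270)
(14956 + F(-60, h(8))) + t = (14956 + (1/195 - 1/270*(-60))) + 1/34 = (14956 + (1/195 + 2/9)) + 1/34 = (14956 + 133/585) + 1/34 = 8749393/585 + 1/34 = 297479947/19890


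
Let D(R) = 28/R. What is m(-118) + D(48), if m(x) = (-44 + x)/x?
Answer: 1385/708 ≈ 1.9562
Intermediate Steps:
m(x) = (-44 + x)/x
m(-118) + D(48) = (-44 - 118)/(-118) + 28/48 = -1/118*(-162) + 28*(1/48) = 81/59 + 7/12 = 1385/708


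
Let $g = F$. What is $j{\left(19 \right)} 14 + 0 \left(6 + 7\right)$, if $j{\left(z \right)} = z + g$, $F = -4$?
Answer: $210$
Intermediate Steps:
$g = -4$
$j{\left(z \right)} = -4 + z$ ($j{\left(z \right)} = z - 4 = -4 + z$)
$j{\left(19 \right)} 14 + 0 \left(6 + 7\right) = \left(-4 + 19\right) 14 + 0 \left(6 + 7\right) = 15 \cdot 14 + 0 \cdot 13 = 210 + 0 = 210$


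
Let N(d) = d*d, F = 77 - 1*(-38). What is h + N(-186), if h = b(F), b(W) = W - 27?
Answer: 34684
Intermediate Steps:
F = 115 (F = 77 + 38 = 115)
b(W) = -27 + W
N(d) = d²
h = 88 (h = -27 + 115 = 88)
h + N(-186) = 88 + (-186)² = 88 + 34596 = 34684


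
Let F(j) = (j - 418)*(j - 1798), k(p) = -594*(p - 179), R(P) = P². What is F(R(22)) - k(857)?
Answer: 316008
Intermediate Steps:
k(p) = 106326 - 594*p (k(p) = -594*(-179 + p) = 106326 - 594*p)
F(j) = (-1798 + j)*(-418 + j) (F(j) = (-418 + j)*(-1798 + j) = (-1798 + j)*(-418 + j))
F(R(22)) - k(857) = (751564 + (22²)² - 2216*22²) - (106326 - 594*857) = (751564 + 484² - 2216*484) - (106326 - 509058) = (751564 + 234256 - 1072544) - 1*(-402732) = -86724 + 402732 = 316008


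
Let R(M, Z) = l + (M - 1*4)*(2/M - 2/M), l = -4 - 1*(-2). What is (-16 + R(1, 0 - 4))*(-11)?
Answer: 198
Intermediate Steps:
l = -2 (l = -4 + 2 = -2)
R(M, Z) = -2 (R(M, Z) = -2 + (M - 1*4)*(2/M - 2/M) = -2 + (M - 4)*0 = -2 + (-4 + M)*0 = -2 + 0 = -2)
(-16 + R(1, 0 - 4))*(-11) = (-16 - 2)*(-11) = -18*(-11) = 198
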